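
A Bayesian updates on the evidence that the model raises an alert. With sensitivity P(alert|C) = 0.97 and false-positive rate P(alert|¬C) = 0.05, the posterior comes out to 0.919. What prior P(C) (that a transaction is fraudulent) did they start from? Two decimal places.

P(C) = 0.37

Bayes' rule in odds form gives O(C|E) = O(C)·[P(E|C)/P(E|¬C)], hence O(C) = O(C|E)/LR.
Posterior odds = 0.919/(1−0.919) = 11.3457. LR = 0.97/0.05 = 19.4000.
Prior odds = 11.3457/19.4000 = 0.5848, so P(C) = 0.5848/(1+0.5848) ≈ 0.37.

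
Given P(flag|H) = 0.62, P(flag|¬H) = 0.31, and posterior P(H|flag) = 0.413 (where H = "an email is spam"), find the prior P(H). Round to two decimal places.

P(H) = 0.26

In odds form, posterior odds = prior odds × likelihood ratio, so prior odds = posterior odds ÷ LR.
Posterior odds = 0.413/(1−0.413) = 0.7036. LR = 0.62/0.31 = 2.0000.
Prior odds = 0.7036/2.0000 = 0.3518, so P(H) = 0.3518/(1+0.3518) ≈ 0.26.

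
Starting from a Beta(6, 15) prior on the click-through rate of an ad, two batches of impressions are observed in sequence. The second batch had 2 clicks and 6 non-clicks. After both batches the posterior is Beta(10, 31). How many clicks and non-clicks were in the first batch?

Sequential conjugate updates are equivalent to a single update on the pooled data, so total successes = posterior α − prior α and total failures = posterior β − prior β.
Total across both batches: 10−6=4 clicks, 31−15=16 non-clicks.
Subtract the second batch: 4−2=2 clicks and 16−6=10 non-clicks.

2 clicks and 10 non-clicks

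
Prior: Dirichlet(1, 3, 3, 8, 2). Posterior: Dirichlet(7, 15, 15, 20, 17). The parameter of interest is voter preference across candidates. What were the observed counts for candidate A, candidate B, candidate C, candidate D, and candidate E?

counts (6, 12, 12, 12, 15)

For a Dirichlet(α) prior with multinomial counts c, the posterior is Dirichlet(α + c) componentwise.
Counts are posterior − prior componentwise: 7−1=6, 15−3=12, 15−3=12, 20−8=12, 17−2=15.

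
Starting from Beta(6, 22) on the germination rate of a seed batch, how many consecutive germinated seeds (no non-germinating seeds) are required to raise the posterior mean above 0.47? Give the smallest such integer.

k = 14

After k germinated seeds and 0 non-germinating seeds the posterior is Beta(6+k, 22), with mean (6+k)/(6+22+k).
Set (6+k)/(28+k) > 0.47 and solve: k > (0.47·28 − 6)/(1 − 0.47) = 13.509.
The smallest integer exceeding 13.509 is 14, and checking k=14: (20)/(42) = 0.4762 > 0.47.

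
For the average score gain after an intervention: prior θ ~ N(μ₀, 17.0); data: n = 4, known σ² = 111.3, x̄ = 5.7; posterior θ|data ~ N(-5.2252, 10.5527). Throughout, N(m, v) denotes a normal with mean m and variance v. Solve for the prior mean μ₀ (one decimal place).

μ₀ = -11.9

The posterior mean is a precision-weighted average: μ_n = (τ₀μ₀ + τ_data·x̄)/(τ₀+τ_data), with τ₀=1/σ₀² and τ_data=n/σ².
Here τ₀ = 1/17.0 = 0.058824 and τ_data = 4/111.3 = 0.035939, so τ_n = 0.094763.
Rearranging for μ₀: μ₀ = (μ_n·τ_n − τ_data·x̄)/τ₀ = (-5.2252·0.094763 − 0.035939·5.7) / 0.058824 = -0.700008/0.058824 ≈ -11.9.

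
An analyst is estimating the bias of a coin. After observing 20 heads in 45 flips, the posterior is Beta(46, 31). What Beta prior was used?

Beta(26, 6)

Beta is conjugate to the binomial likelihood: posterior = Beta(α+s, β+f).
Subtract the data counts: 46−20=26, 31−25=6.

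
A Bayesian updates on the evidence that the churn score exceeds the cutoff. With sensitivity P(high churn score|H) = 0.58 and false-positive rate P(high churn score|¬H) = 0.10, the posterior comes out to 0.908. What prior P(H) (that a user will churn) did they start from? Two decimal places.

Bayes' rule in odds form gives O(H|E) = O(H)·[P(E|H)/P(E|¬H)], hence O(H) = O(H|E)/LR.
Posterior odds = 0.908/(1−0.908) = 9.8696. LR = 0.58/0.10 = 5.8000.
Prior odds = 9.8696/5.8000 = 1.7017, so P(H) = 1.7017/(1+1.7017) ≈ 0.63.

P(H) = 0.63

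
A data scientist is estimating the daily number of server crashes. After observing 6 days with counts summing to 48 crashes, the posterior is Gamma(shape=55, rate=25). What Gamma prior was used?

A Gamma(α, β) prior (rate parametrization) on a Poisson rate with n observations summing to S gives posterior Gamma(α+S, β+n).
So α = 55 − 48 = 7 and β = 25 − 6 = 19.

Gamma(shape=7, rate=19)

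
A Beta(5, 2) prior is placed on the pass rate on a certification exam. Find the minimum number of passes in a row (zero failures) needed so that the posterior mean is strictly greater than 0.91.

k = 16

After k passes and 0 failures the posterior is Beta(5+k, 2), with mean (5+k)/(5+2+k).
Set (5+k)/(7+k) > 0.91 and solve: k > (0.91·7 − 5)/(1 − 0.91) = 15.222.
The smallest integer exceeding 15.222 is 16.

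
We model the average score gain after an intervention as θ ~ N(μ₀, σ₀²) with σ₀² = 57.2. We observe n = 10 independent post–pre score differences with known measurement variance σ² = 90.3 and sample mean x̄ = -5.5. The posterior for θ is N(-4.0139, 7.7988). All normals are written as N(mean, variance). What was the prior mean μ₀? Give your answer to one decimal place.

μ₀ = 5.4

With known observation variance, the Normal–Normal posterior has precision τ_n = τ₀ + n/σ² and mean μ_n = (τ₀μ₀ + (n/σ²)x̄)/τ_n.
Here τ₀ = 1/57.2 = 0.017483 and τ_data = 10/90.3 = 0.110742, so τ_n = 0.128225.
Rearranging for μ₀: μ₀ = (μ_n·τ_n − τ_data·x̄)/τ₀ = (-4.0139·0.128225 − 0.110742·-5.5) / 0.017483 = 0.094399/0.017483 ≈ 5.4.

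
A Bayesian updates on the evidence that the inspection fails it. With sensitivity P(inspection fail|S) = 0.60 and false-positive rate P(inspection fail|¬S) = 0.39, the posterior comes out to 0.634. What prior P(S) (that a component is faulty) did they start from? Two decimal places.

In odds form, posterior odds = prior odds × likelihood ratio, so prior odds = posterior odds ÷ LR.
Posterior odds = 0.634/(1−0.634) = 1.7322. LR = 0.60/0.39 = 1.5385.
Prior odds = 1.7322/1.5385 = 1.1259, so P(S) = 1.1259/(1+1.1259) ≈ 0.53.

P(S) = 0.53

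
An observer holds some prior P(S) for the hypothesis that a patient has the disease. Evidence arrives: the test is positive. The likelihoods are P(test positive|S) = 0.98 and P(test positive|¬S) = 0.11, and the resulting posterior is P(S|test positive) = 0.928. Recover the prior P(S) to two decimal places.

In odds form, posterior odds = prior odds × likelihood ratio, so prior odds = posterior odds ÷ LR.
Posterior odds = 0.928/(1−0.928) = 12.8889. LR = 0.98/0.11 = 8.9091.
Prior odds = 12.8889/8.9091 = 1.4467, so P(S) = 1.4467/(1+1.4467) ≈ 0.59.

P(S) = 0.59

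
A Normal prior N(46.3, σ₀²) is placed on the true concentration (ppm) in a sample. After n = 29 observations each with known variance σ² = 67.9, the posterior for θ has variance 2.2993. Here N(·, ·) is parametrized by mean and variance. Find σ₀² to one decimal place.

For the Normal–Normal model with known σ², precisions add: τ_n = τ₀ + n/σ².
So 1/σ₀² = 1/2.2993 − 29/67.9 = 0.434915 − 0.427099 = 0.007816.
Hence σ₀² = 1/0.007816 ≈ 127.9.

σ₀² = 127.9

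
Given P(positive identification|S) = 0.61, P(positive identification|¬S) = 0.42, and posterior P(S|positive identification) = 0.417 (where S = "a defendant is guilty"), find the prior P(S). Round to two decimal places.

P(S) = 0.33

Bayes' rule in odds form gives O(S|E) = O(S)·[P(E|S)/P(E|¬S)], hence O(S) = O(S|E)/LR.
Posterior odds = 0.417/(1−0.417) = 0.7153. LR = 0.61/0.42 = 1.4524.
Prior odds = 0.7153/1.4524 = 0.4925, so P(S) = 0.4925/(1+0.4925) ≈ 0.33.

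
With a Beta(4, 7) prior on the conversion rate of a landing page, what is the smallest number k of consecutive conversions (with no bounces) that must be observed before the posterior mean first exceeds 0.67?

After k conversions and 0 bounces the posterior is Beta(4+k, 7), with mean (4+k)/(4+7+k).
Set (4+k)/(11+k) > 0.67 and solve: k > (0.67·11 − 4)/(1 − 0.67) = 10.212.
The smallest integer exceeding 10.212 is 11, and checking k=11: (15)/(22) = 0.6818 > 0.67.

k = 11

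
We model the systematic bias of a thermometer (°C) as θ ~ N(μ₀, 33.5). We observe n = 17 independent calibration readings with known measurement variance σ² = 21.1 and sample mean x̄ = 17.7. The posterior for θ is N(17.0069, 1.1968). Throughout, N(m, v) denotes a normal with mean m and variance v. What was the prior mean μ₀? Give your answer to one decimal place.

With known observation variance, the Normal–Normal posterior has precision τ_n = τ₀ + n/σ² and mean μ_n = (τ₀μ₀ + (n/σ²)x̄)/τ_n.
Here τ₀ = 1/33.5 = 0.029851 and τ_data = 17/21.1 = 0.805687, so τ_n = 0.835538.
Rearranging for μ₀: μ₀ = (μ_n·τ_n − τ_data·x̄)/τ₀ = (17.0069·0.835538 − 0.805687·17.7) / 0.029851 = -0.050749/0.029851 ≈ -1.7.

μ₀ = -1.7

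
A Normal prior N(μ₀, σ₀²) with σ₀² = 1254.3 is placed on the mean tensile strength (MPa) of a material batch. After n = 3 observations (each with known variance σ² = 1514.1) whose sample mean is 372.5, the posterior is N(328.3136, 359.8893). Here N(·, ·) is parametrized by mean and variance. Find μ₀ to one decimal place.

The posterior mean is a precision-weighted average: μ_n = (τ₀μ₀ + τ_data·x̄)/(τ₀+τ_data), with τ₀=1/σ₀² and τ_data=n/σ².
Here τ₀ = 1/1254.3 = 0.000797 and τ_data = 3/1514.1 = 0.001981, so τ_n = 0.002778.
Rearranging for μ₀: μ₀ = (μ_n·τ_n − τ_data·x̄)/τ₀ = (328.3136·0.002778 − 0.001981·372.5) / 0.000797 = 0.174133/0.000797 ≈ 218.5.

μ₀ = 218.5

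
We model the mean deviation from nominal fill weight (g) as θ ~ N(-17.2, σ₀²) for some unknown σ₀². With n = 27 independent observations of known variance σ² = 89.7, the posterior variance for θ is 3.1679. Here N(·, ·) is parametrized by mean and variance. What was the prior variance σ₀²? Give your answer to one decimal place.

For the Normal–Normal model with known σ², precisions add: τ_n = τ₀ + n/σ².
So 1/σ₀² = 1/3.1679 − 27/89.7 = 0.315667 − 0.301003 = 0.014664.
Hence σ₀² = 1/0.014664 ≈ 68.2.

σ₀² = 68.2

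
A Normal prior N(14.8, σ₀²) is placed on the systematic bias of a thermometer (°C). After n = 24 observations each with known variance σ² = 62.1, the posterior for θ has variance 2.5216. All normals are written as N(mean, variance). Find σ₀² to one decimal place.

σ₀² = 99.0

Posterior precision equals prior precision plus data precision: 1/σ_n² = 1/σ₀² + n/σ².
So 1/σ₀² = 1/2.5216 − 24/62.1 = 0.396574 − 0.386473 = 0.010101.
Hence σ₀² = 1/0.010101 ≈ 99.0.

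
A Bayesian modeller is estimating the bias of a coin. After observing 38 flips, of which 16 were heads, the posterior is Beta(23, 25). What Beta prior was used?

Beta is conjugate to the binomial likelihood: posterior = Beta(α+s, β+f).
Subtract the data counts: 23−16=7, 25−22=3.

Beta(7, 3)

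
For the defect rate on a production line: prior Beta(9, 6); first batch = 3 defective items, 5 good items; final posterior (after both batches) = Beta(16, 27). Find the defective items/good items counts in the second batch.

4 defective items and 16 good items

Because Beta–binomial updating is additive in the counts, the combined data contributed (α_post−α_prior, β_post−β_prior) successes and failures.
Total across both batches: 16−9=7 defective items, 27−6=21 good items.
Subtract the first batch: 7−3=4 defective items and 21−5=16 good items.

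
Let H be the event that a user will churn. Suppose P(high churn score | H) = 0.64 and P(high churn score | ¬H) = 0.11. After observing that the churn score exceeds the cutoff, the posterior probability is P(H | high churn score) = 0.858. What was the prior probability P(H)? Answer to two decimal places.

P(H) = 0.51

Bayes' rule in odds form gives O(H|E) = O(H)·[P(E|H)/P(E|¬H)], hence O(H) = O(H|E)/LR.
Posterior odds = 0.858/(1−0.858) = 6.0423. LR = 0.64/0.11 = 5.8182.
Prior odds = 6.0423/5.8182 = 1.0385, so P(H) = 1.0385/(1+1.0385) ≈ 0.51.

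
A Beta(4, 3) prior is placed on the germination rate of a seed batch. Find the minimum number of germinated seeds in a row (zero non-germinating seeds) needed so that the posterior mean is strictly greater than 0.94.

k = 44

After k germinated seeds and 0 non-germinating seeds the posterior is Beta(4+k, 3), with mean (4+k)/(4+3+k).
Set (4+k)/(7+k) > 0.94 and solve: k > (0.94·7 − 4)/(1 − 0.94) = 43.000.
The smallest integer exceeding 43.000 is 44, and checking k=44: (48)/(51) = 0.9412 > 0.94.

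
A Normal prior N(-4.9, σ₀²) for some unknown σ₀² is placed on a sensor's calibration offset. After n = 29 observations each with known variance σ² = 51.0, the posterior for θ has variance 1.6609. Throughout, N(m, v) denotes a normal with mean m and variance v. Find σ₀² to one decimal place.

For the Normal–Normal model with known σ², precisions add: τ_n = τ₀ + n/σ².
So 1/σ₀² = 1/1.6609 − 29/51.0 = 0.602083 − 0.568627 = 0.033456.
Hence σ₀² = 1/0.033456 ≈ 29.9.

σ₀² = 29.9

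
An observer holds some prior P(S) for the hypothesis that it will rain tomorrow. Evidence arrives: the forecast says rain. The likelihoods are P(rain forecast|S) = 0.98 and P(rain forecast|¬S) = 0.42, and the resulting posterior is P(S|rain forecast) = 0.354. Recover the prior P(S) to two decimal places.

Bayes' rule in odds form gives O(S|E) = O(S)·[P(E|S)/P(E|¬S)], hence O(S) = O(S|E)/LR.
Posterior odds = 0.354/(1−0.354) = 0.5480. LR = 0.98/0.42 = 2.3333.
Prior odds = 0.5480/2.3333 = 0.2349, so P(S) = 0.2349/(1+0.2349) ≈ 0.19.

P(S) = 0.19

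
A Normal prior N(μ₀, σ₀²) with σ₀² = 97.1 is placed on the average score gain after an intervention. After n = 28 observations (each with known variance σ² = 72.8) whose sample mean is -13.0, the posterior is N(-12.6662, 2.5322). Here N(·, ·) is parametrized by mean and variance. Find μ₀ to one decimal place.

With known observation variance, the Normal–Normal posterior has precision τ_n = τ₀ + n/σ² and mean μ_n = (τ₀μ₀ + (n/σ²)x̄)/τ_n.
Here τ₀ = 1/97.1 = 0.010299 and τ_data = 28/72.8 = 0.384615, so τ_n = 0.394914.
Rearranging for μ₀: μ₀ = (μ_n·τ_n − τ_data·x̄)/τ₀ = (-12.6662·0.394914 − 0.384615·-13.0) / 0.010299 = -0.002065/0.010299 ≈ -0.2.

μ₀ = -0.2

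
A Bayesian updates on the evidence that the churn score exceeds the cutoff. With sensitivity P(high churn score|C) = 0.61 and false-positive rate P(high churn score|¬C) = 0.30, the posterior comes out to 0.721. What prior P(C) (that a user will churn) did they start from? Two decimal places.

P(C) = 0.56

In odds form, posterior odds = prior odds × likelihood ratio, so prior odds = posterior odds ÷ LR.
Posterior odds = 0.721/(1−0.721) = 2.5842. LR = 0.61/0.30 = 2.0333.
Prior odds = 2.5842/2.0333 = 1.2709, so P(C) = 1.2709/(1+1.2709) ≈ 0.56.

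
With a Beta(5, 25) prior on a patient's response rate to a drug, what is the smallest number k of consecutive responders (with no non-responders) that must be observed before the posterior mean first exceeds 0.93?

After k responders and 0 non-responders the posterior is Beta(5+k, 25), with mean (5+k)/(5+25+k).
Set (5+k)/(30+k) > 0.93 and solve: k > (0.93·30 − 5)/(1 − 0.93) = 327.143.
The smallest integer exceeding 327.143 is 328.

k = 328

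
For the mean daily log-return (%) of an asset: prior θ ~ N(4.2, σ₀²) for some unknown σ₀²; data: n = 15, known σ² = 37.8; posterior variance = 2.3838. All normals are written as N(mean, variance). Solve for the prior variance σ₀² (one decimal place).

Posterior precision equals prior precision plus data precision: 1/σ_n² = 1/σ₀² + n/σ².
So 1/σ₀² = 1/2.3838 − 15/37.8 = 0.419498 − 0.396825 = 0.022673.
Hence σ₀² = 1/0.022673 ≈ 44.1.

σ₀² = 44.1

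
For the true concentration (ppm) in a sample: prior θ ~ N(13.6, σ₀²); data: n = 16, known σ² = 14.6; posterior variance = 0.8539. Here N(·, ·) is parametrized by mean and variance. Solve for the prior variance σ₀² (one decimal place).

σ₀² = 13.3

For the Normal–Normal model with known σ², precisions add: τ_n = τ₀ + n/σ².
So 1/σ₀² = 1/0.8539 − 16/14.6 = 1.171097 − 1.095890 = 0.075207.
Hence σ₀² = 1/0.075207 ≈ 13.3.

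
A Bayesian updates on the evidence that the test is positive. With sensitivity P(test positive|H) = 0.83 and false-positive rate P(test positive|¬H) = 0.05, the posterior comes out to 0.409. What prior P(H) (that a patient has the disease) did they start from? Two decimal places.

P(H) = 0.04

Bayes' rule in odds form gives O(H|E) = O(H)·[P(E|H)/P(E|¬H)], hence O(H) = O(H|E)/LR.
Posterior odds = 0.409/(1−0.409) = 0.6920. LR = 0.83/0.05 = 16.6000.
Prior odds = 0.6920/16.6000 = 0.0417, so P(H) = 0.0417/(1+0.0417) ≈ 0.04.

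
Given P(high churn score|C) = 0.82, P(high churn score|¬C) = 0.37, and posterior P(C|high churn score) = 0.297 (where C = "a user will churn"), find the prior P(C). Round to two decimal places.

Bayes' rule in odds form gives O(C|E) = O(C)·[P(E|C)/P(E|¬C)], hence O(C) = O(C|E)/LR.
Posterior odds = 0.297/(1−0.297) = 0.4225. LR = 0.82/0.37 = 2.2162.
Prior odds = 0.4225/2.2162 = 0.1906, so P(C) = 0.1906/(1+0.1906) ≈ 0.16.

P(C) = 0.16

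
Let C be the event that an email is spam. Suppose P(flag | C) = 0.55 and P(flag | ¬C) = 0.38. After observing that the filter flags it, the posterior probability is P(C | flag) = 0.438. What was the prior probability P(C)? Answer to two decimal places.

Bayes' rule in odds form gives O(C|E) = O(C)·[P(E|C)/P(E|¬C)], hence O(C) = O(C|E)/LR.
Posterior odds = 0.438/(1−0.438) = 0.7794. LR = 0.55/0.38 = 1.4474.
Prior odds = 0.7794/1.4474 = 0.5385, so P(C) = 0.5385/(1+0.5385) ≈ 0.35.

P(C) = 0.35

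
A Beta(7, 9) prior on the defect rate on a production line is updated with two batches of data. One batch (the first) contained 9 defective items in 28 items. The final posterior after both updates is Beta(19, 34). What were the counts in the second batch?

3 defective items and 6 good items

Because Beta–binomial updating is additive in the counts, the combined data contributed (α_post−α_prior, β_post−β_prior) successes and failures.
Total across both batches: 19−7=12 defective items, 34−9=25 good items.
Subtract the first batch: 12−9=3 defective items and 25−19=6 good items.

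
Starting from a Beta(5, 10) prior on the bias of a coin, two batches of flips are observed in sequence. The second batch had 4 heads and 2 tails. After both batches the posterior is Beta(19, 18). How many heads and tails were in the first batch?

Sequential conjugate updates are equivalent to a single update on the pooled data, so total successes = posterior α − prior α and total failures = posterior β − prior β.
Total across both batches: 19−5=14 heads, 18−10=8 tails.
Subtract the second batch: 14−4=10 heads and 8−2=6 tails.

10 heads and 6 tails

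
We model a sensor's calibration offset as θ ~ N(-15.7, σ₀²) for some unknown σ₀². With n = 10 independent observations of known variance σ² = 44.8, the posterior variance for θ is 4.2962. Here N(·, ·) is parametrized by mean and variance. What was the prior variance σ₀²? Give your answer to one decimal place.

σ₀² = 104.7

Posterior precision equals prior precision plus data precision: 1/σ_n² = 1/σ₀² + n/σ².
So 1/σ₀² = 1/4.2962 − 10/44.8 = 0.232764 − 0.223214 = 0.009550.
Hence σ₀² = 1/0.009550 ≈ 104.7.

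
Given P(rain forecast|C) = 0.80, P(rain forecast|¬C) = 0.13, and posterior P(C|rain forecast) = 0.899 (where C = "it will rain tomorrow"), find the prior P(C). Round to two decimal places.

In odds form, posterior odds = prior odds × likelihood ratio, so prior odds = posterior odds ÷ LR.
Posterior odds = 0.899/(1−0.899) = 8.9010. LR = 0.80/0.13 = 6.1538.
Prior odds = 8.9010/6.1538 = 1.4464, so P(C) = 1.4464/(1+1.4464) ≈ 0.59.

P(C) = 0.59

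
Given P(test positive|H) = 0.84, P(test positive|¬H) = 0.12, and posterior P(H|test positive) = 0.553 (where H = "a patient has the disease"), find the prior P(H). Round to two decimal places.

In odds form, posterior odds = prior odds × likelihood ratio, so prior odds = posterior odds ÷ LR.
Posterior odds = 0.553/(1−0.553) = 1.2371. LR = 0.84/0.12 = 7.0000.
Prior odds = 1.2371/7.0000 = 0.1767, so P(H) = 0.1767/(1+0.1767) ≈ 0.15.

P(H) = 0.15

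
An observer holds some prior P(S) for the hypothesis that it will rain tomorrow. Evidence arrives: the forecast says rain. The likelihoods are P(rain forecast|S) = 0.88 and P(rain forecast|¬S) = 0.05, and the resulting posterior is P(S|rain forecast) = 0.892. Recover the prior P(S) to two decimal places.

Bayes' rule in odds form gives O(S|E) = O(S)·[P(E|S)/P(E|¬S)], hence O(S) = O(S|E)/LR.
Posterior odds = 0.892/(1−0.892) = 8.2593. LR = 0.88/0.05 = 17.6000.
Prior odds = 8.2593/17.6000 = 0.4693, so P(S) = 0.4693/(1+0.4693) ≈ 0.32.

P(S) = 0.32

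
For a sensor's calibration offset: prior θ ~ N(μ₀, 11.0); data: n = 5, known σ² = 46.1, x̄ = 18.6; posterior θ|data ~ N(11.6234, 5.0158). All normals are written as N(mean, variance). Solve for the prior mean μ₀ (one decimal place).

With known observation variance, the Normal–Normal posterior has precision τ_n = τ₀ + n/σ² and mean μ_n = (τ₀μ₀ + (n/σ²)x̄)/τ_n.
Here τ₀ = 1/11.0 = 0.090909 and τ_data = 5/46.1 = 0.108460, so τ_n = 0.199369.
Rearranging for μ₀: μ₀ = (μ_n·τ_n − τ_data·x̄)/τ₀ = (11.6234·0.199369 − 0.108460·18.6) / 0.090909 = 0.299990/0.090909 ≈ 3.3.

μ₀ = 3.3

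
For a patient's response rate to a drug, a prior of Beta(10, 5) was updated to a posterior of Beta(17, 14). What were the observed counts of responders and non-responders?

Beta is conjugate to the binomial likelihood: posterior = Beta(a+s, b+f).
So s = 17 − 10 = 7 and f = 14 − 5 = 9.

7 responders and 9 non-responders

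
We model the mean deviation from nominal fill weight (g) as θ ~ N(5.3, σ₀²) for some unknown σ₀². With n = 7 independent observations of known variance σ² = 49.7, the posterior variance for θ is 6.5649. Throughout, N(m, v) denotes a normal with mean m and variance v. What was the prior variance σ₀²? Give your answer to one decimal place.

σ₀² = 87.1

For the Normal–Normal model with known σ², precisions add: τ_n = τ₀ + n/σ².
So 1/σ₀² = 1/6.5649 − 7/49.7 = 0.152325 − 0.140845 = 0.011480.
Hence σ₀² = 1/0.011480 ≈ 87.1.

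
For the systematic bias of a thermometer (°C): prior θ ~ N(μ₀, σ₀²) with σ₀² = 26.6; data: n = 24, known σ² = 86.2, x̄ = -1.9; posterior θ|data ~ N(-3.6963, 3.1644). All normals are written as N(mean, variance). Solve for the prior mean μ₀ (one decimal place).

The posterior mean is a precision-weighted average: μ_n = (τ₀μ₀ + τ_data·x̄)/(τ₀+τ_data), with τ₀=1/σ₀² and τ_data=n/σ².
Here τ₀ = 1/26.6 = 0.037594 and τ_data = 24/86.2 = 0.278422, so τ_n = 0.316016.
Rearranging for μ₀: μ₀ = (μ_n·τ_n − τ_data·x̄)/τ₀ = (-3.6963·0.316016 − 0.278422·-1.9) / 0.037594 = -0.639088/0.037594 ≈ -17.0.

μ₀ = -17.0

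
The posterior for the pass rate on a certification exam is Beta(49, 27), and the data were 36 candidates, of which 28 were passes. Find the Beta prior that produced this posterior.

Beta(21, 19)

A Beta(a, b) prior with s successes and f failures in binomial data gives a Beta(a+s, b+f) posterior.
Subtract the data counts: 49−28=21, 27−8=19.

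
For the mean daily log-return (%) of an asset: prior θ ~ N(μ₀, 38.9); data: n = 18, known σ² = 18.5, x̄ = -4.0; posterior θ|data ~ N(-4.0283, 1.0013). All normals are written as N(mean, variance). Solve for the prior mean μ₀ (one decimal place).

With known observation variance, the Normal–Normal posterior has precision τ_n = τ₀ + n/σ² and mean μ_n = (τ₀μ₀ + (n/σ²)x̄)/τ_n.
Here τ₀ = 1/38.9 = 0.025707 and τ_data = 18/18.5 = 0.972973, so τ_n = 0.998680.
Rearranging for μ₀: μ₀ = (μ_n·τ_n − τ_data·x̄)/τ₀ = (-4.0283·0.998680 − 0.972973·-4.0) / 0.025707 = -0.131091/0.025707 ≈ -5.1.

μ₀ = -5.1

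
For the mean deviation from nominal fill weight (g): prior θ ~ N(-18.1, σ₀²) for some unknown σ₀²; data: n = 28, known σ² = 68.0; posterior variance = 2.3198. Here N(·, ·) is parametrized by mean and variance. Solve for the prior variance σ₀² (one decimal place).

Posterior precision equals prior precision plus data precision: 1/σ_n² = 1/σ₀² + n/σ².
So 1/σ₀² = 1/2.3198 − 28/68.0 = 0.431072 − 0.411765 = 0.019307.
Hence σ₀² = 1/0.019307 ≈ 51.8.

σ₀² = 51.8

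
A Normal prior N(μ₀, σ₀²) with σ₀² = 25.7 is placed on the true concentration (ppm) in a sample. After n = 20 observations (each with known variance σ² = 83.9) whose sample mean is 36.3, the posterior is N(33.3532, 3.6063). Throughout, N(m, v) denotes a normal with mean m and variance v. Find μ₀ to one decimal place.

With known observation variance, the Normal–Normal posterior has precision τ_n = τ₀ + n/σ² and mean μ_n = (τ₀μ₀ + (n/σ²)x̄)/τ_n.
Here τ₀ = 1/25.7 = 0.038911 and τ_data = 20/83.9 = 0.238379, so τ_n = 0.277290.
Rearranging for μ₀: μ₀ = (μ_n·τ_n − τ_data·x̄)/τ₀ = (33.3532·0.277290 − 0.238379·36.3) / 0.038911 = 0.595351/0.038911 ≈ 15.3.

μ₀ = 15.3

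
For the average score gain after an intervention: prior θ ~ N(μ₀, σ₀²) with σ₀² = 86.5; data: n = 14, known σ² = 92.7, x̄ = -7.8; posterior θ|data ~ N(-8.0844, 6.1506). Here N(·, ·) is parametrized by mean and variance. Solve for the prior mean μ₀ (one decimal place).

μ₀ = -11.8

The posterior mean is a precision-weighted average: μ_n = (τ₀μ₀ + τ_data·x̄)/(τ₀+τ_data), with τ₀=1/σ₀² and τ_data=n/σ².
Here τ₀ = 1/86.5 = 0.011561 and τ_data = 14/92.7 = 0.151025, so τ_n = 0.162586.
Rearranging for μ₀: μ₀ = (μ_n·τ_n − τ_data·x̄)/τ₀ = (-8.0844·0.162586 − 0.151025·-7.8) / 0.011561 = -0.136415/0.011561 ≈ -11.8.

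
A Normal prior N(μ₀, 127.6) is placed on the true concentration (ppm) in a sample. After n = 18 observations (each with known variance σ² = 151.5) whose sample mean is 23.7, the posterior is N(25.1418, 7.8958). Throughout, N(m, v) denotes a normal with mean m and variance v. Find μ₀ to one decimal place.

The posterior mean is a precision-weighted average: μ_n = (τ₀μ₀ + τ_data·x̄)/(τ₀+τ_data), with τ₀=1/σ₀² and τ_data=n/σ².
Here τ₀ = 1/127.6 = 0.007837 and τ_data = 18/151.5 = 0.118812, so τ_n = 0.126649.
Rearranging for μ₀: μ₀ = (μ_n·τ_n − τ_data·x̄)/τ₀ = (25.1418·0.126649 − 0.118812·23.7) / 0.007837 = 0.368339/0.007837 ≈ 47.0.

μ₀ = 47.0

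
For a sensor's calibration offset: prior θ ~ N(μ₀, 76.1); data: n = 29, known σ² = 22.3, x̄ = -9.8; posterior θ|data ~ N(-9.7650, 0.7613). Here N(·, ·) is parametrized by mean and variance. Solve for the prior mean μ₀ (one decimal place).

With known observation variance, the Normal–Normal posterior has precision τ_n = τ₀ + n/σ² and mean μ_n = (τ₀μ₀ + (n/σ²)x̄)/τ_n.
Here τ₀ = 1/76.1 = 0.013141 and τ_data = 29/22.3 = 1.300448, so τ_n = 1.313589.
Rearranging for μ₀: μ₀ = (μ_n·τ_n − τ_data·x̄)/τ₀ = (-9.7650·1.313589 − 1.300448·-9.8) / 0.013141 = -0.082806/0.013141 ≈ -6.3.

μ₀ = -6.3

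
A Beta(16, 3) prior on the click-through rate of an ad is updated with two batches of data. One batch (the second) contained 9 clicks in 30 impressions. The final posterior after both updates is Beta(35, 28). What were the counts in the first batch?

Because Beta–binomial updating is additive in the counts, the combined data contributed (α_post−α_prior, β_post−β_prior) successes and failures.
Total across both batches: 35−16=19 clicks, 28−3=25 non-clicks.
Subtract the second batch: 19−9=10 clicks and 25−21=4 non-clicks.

10 clicks and 4 non-clicks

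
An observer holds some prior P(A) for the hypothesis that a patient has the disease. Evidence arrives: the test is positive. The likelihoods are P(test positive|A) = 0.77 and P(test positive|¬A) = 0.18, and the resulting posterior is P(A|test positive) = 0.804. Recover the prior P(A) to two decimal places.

In odds form, posterior odds = prior odds × likelihood ratio, so prior odds = posterior odds ÷ LR.
Posterior odds = 0.804/(1−0.804) = 4.1020. LR = 0.77/0.18 = 4.2778.
Prior odds = 4.1020/4.2778 = 0.9589, so P(A) = 0.9589/(1+0.9589) ≈ 0.49.

P(A) = 0.49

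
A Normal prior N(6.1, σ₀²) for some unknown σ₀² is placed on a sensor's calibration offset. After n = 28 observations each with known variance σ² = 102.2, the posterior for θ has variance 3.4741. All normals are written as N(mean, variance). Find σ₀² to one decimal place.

For the Normal–Normal model with known σ², precisions add: τ_n = τ₀ + n/σ².
So 1/σ₀² = 1/3.4741 − 28/102.2 = 0.287844 − 0.273973 = 0.013871.
Hence σ₀² = 1/0.013871 ≈ 72.1.

σ₀² = 72.1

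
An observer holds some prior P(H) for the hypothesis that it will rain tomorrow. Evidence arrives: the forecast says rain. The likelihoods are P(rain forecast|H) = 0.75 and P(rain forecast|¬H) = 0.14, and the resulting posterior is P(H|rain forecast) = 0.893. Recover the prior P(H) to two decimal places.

P(H) = 0.61

Bayes' rule in odds form gives O(H|E) = O(H)·[P(E|H)/P(E|¬H)], hence O(H) = O(H|E)/LR.
Posterior odds = 0.893/(1−0.893) = 8.3458. LR = 0.75/0.14 = 5.3571.
Prior odds = 8.3458/5.3571 = 1.5579, so P(H) = 1.5579/(1+1.5579) ≈ 0.61.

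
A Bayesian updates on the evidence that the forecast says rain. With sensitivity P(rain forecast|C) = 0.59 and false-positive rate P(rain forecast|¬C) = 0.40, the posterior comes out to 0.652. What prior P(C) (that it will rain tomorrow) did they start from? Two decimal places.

P(C) = 0.56

In odds form, posterior odds = prior odds × likelihood ratio, so prior odds = posterior odds ÷ LR.
Posterior odds = 0.652/(1−0.652) = 1.8736. LR = 0.59/0.40 = 1.4750.
Prior odds = 1.8736/1.4750 = 1.2702, so P(C) = 1.2702/(1+1.2702) ≈ 0.56.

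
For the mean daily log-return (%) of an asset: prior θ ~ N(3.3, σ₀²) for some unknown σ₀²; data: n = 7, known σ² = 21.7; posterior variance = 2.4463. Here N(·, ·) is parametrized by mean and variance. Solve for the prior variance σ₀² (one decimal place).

σ₀² = 11.6

For the Normal–Normal model with known σ², precisions add: τ_n = τ₀ + n/σ².
So 1/σ₀² = 1/2.4463 − 7/21.7 = 0.408781 − 0.322581 = 0.086200.
Hence σ₀² = 1/0.086200 ≈ 11.6.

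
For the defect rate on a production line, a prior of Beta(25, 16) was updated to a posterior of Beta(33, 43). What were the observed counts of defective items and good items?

Beta is conjugate to the binomial likelihood: posterior = Beta(a+s, b+f).
So s = 33 − 25 = 8 and f = 43 − 16 = 27.

8 defective items and 27 good items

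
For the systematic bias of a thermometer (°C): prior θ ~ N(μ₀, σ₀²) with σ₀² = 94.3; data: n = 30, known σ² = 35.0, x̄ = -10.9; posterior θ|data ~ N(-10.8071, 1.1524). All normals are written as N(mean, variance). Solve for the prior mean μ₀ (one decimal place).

With known observation variance, the Normal–Normal posterior has precision τ_n = τ₀ + n/σ² and mean μ_n = (τ₀μ₀ + (n/σ²)x̄)/τ_n.
Here τ₀ = 1/94.3 = 0.010604 and τ_data = 30/35.0 = 0.857143, so τ_n = 0.867747.
Rearranging for μ₀: μ₀ = (μ_n·τ_n − τ_data·x̄)/τ₀ = (-10.8071·0.867747 − 0.857143·-10.9) / 0.010604 = -0.034970/0.010604 ≈ -3.3.

μ₀ = -3.3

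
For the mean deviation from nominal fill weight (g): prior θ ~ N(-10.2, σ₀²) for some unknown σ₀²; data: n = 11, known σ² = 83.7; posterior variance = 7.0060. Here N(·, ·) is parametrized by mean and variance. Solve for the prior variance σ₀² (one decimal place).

Posterior precision equals prior precision plus data precision: 1/σ_n² = 1/σ₀² + n/σ².
So 1/σ₀² = 1/7.0060 − 11/83.7 = 0.142735 − 0.131422 = 0.011313.
Hence σ₀² = 1/0.011313 ≈ 88.4.

σ₀² = 88.4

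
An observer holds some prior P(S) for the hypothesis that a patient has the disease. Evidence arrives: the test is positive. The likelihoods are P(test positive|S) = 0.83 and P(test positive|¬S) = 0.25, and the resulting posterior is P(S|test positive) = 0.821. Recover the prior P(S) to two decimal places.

P(S) = 0.58

Bayes' rule in odds form gives O(S|E) = O(S)·[P(E|S)/P(E|¬S)], hence O(S) = O(S|E)/LR.
Posterior odds = 0.821/(1−0.821) = 4.5866. LR = 0.83/0.25 = 3.3200.
Prior odds = 4.5866/3.3200 = 1.3815, so P(S) = 1.3815/(1+1.3815) ≈ 0.58.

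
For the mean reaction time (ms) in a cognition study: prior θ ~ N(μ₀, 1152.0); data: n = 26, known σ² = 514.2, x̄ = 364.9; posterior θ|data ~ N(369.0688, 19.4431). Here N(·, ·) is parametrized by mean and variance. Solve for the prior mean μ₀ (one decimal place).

With known observation variance, the Normal–Normal posterior has precision τ_n = τ₀ + n/σ² and mean μ_n = (τ₀μ₀ + (n/σ²)x̄)/τ_n.
Here τ₀ = 1/1152.0 = 0.000868 and τ_data = 26/514.2 = 0.050564, so τ_n = 0.051432.
Rearranging for μ₀: μ₀ = (μ_n·τ_n − τ_data·x̄)/τ₀ = (369.0688·0.051432 − 0.050564·364.9) / 0.000868 = 0.531143/0.000868 ≈ 611.9.

μ₀ = 611.9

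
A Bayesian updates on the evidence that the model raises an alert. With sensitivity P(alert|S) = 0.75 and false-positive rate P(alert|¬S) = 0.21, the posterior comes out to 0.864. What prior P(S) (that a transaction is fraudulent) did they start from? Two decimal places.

Bayes' rule in odds form gives O(S|E) = O(S)·[P(E|S)/P(E|¬S)], hence O(S) = O(S|E)/LR.
Posterior odds = 0.864/(1−0.864) = 6.3529. LR = 0.75/0.21 = 3.5714.
Prior odds = 6.3529/3.5714 = 1.7788, so P(S) = 1.7788/(1+1.7788) ≈ 0.64.

P(S) = 0.64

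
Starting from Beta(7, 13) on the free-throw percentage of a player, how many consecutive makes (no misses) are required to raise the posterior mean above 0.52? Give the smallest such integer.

After k makes and 0 misses the posterior is Beta(7+k, 13), with mean (7+k)/(7+13+k).
Set (7+k)/(20+k) > 0.52 and solve: k > (0.52·20 − 7)/(1 − 0.52) = 7.083.
The smallest integer exceeding 7.083 is 8, and checking k=8: (15)/(28) = 0.5357 > 0.52.

k = 8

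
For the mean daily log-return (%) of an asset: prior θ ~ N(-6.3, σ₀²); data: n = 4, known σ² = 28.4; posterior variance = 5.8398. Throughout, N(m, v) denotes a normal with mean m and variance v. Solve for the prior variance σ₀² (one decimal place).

σ₀² = 32.9

For the Normal–Normal model with known σ², precisions add: τ_n = τ₀ + n/σ².
So 1/σ₀² = 1/5.8398 − 4/28.4 = 0.171239 − 0.140845 = 0.030394.
Hence σ₀² = 1/0.030394 ≈ 32.9.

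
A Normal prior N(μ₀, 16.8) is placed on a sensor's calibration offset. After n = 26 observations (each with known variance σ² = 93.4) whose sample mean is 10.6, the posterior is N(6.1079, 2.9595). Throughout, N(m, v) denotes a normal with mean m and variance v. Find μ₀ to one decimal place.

With known observation variance, the Normal–Normal posterior has precision τ_n = τ₀ + n/σ² and mean μ_n = (τ₀μ₀ + (n/σ²)x̄)/τ_n.
Here τ₀ = 1/16.8 = 0.059524 and τ_data = 26/93.4 = 0.278373, so τ_n = 0.337897.
Rearranging for μ₀: μ₀ = (μ_n·τ_n − τ_data·x̄)/τ₀ = (6.1079·0.337897 − 0.278373·10.6) / 0.059524 = -0.886913/0.059524 ≈ -14.9.

μ₀ = -14.9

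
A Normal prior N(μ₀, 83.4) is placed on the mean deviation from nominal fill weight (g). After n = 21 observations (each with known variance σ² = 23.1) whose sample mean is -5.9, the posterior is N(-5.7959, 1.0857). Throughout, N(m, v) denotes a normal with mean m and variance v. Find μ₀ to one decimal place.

μ₀ = 2.1

With known observation variance, the Normal–Normal posterior has precision τ_n = τ₀ + n/σ² and mean μ_n = (τ₀μ₀ + (n/σ²)x̄)/τ_n.
Here τ₀ = 1/83.4 = 0.011990 and τ_data = 21/23.1 = 0.909091, so τ_n = 0.921081.
Rearranging for μ₀: μ₀ = (μ_n·τ_n − τ_data·x̄)/τ₀ = (-5.7959·0.921081 − 0.909091·-5.9) / 0.011990 = 0.025144/0.011990 ≈ 2.1.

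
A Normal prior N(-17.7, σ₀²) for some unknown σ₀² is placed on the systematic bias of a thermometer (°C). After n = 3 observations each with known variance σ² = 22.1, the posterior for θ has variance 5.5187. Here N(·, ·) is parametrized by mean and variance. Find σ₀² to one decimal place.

For the Normal–Normal model with known σ², precisions add: τ_n = τ₀ + n/σ².
So 1/σ₀² = 1/5.5187 − 3/22.1 = 0.181202 − 0.135747 = 0.045455.
Hence σ₀² = 1/0.045455 ≈ 22.0.

σ₀² = 22.0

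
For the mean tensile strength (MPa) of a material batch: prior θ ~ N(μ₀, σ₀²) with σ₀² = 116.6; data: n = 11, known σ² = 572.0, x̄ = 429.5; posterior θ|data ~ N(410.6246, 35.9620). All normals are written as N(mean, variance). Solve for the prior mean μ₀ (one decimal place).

μ₀ = 368.3

The posterior mean is a precision-weighted average: μ_n = (τ₀μ₀ + τ_data·x̄)/(τ₀+τ_data), with τ₀=1/σ₀² and τ_data=n/σ².
Here τ₀ = 1/116.6 = 0.008576 and τ_data = 11/572.0 = 0.019231, so τ_n = 0.027807.
Rearranging for μ₀: μ₀ = (μ_n·τ_n − τ_data·x̄)/τ₀ = (410.6246·0.027807 − 0.019231·429.5) / 0.008576 = 3.158524/0.008576 ≈ 368.3.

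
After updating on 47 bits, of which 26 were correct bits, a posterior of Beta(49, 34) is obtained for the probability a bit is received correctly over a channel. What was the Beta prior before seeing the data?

Under Beta–binomial conjugacy the posterior parameters are (a+s, b+f).
So a = 49 − 26 = 23 and b = 34 − 21 = 13.

Beta(23, 13)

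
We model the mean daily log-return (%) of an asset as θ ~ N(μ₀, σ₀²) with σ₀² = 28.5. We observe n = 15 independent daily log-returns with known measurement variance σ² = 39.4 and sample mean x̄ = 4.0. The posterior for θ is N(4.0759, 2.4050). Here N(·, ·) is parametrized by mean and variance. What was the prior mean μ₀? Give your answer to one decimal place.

The posterior mean is a precision-weighted average: μ_n = (τ₀μ₀ + τ_data·x̄)/(τ₀+τ_data), with τ₀=1/σ₀² and τ_data=n/σ².
Here τ₀ = 1/28.5 = 0.035088 and τ_data = 15/39.4 = 0.380711, so τ_n = 0.415799.
Rearranging for μ₀: μ₀ = (μ_n·τ_n − τ_data·x̄)/τ₀ = (4.0759·0.415799 − 0.380711·4.0) / 0.035088 = 0.171911/0.035088 ≈ 4.9.

μ₀ = 4.9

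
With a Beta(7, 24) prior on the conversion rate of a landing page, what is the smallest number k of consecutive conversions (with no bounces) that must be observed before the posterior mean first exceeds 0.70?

k = 50

After k conversions and 0 bounces the posterior is Beta(7+k, 24), with mean (7+k)/(7+24+k).
Set (7+k)/(31+k) > 0.70 and solve: k > (0.70·31 − 7)/(1 − 0.70) = 49.000.
The smallest integer exceeding 49.000 is 50, and checking k=50: (57)/(81) = 0.7037 > 0.70.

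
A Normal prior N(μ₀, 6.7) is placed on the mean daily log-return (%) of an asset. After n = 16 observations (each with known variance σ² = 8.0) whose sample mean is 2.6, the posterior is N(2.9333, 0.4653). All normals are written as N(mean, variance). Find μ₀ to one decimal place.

With known observation variance, the Normal–Normal posterior has precision τ_n = τ₀ + n/σ² and mean μ_n = (τ₀μ₀ + (n/σ²)x̄)/τ_n.
Here τ₀ = 1/6.7 = 0.149254 and τ_data = 16/8.0 = 2.000000, so τ_n = 2.149254.
Rearranging for μ₀: μ₀ = (μ_n·τ_n − τ_data·x̄)/τ₀ = (2.9333·2.149254 − 2.000000·2.6) / 0.149254 = 1.104407/0.149254 ≈ 7.4.

μ₀ = 7.4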